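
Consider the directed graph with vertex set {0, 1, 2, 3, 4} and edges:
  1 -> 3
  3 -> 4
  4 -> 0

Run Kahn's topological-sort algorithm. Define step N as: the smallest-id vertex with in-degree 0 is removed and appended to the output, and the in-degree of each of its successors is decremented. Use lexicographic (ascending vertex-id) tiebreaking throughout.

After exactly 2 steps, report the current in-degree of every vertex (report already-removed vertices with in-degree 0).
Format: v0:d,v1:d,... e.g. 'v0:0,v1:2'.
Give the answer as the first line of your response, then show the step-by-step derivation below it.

v0:1,v1:0,v2:0,v3:0,v4:1

step 1: output 1; order=[1]; indeg=(1,0,0,0,1)
step 2: output 2; order=[1,2]; indeg=(1,0,0,0,1)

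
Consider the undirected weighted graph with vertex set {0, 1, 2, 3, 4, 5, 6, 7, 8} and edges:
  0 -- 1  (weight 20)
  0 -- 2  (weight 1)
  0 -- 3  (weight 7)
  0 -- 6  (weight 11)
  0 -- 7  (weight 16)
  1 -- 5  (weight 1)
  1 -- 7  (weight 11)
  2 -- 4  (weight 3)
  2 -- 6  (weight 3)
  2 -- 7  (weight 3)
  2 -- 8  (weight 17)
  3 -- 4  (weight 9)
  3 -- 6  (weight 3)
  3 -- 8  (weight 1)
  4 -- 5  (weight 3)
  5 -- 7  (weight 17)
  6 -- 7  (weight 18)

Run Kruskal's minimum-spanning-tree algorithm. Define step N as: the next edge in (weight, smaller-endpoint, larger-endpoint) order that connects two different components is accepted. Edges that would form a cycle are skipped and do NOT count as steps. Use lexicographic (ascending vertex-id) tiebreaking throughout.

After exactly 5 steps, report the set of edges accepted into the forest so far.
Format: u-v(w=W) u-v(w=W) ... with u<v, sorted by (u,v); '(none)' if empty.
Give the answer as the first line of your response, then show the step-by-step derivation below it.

0-2(w=1) 1-5(w=1) 2-4(w=3) 2-6(w=3) 3-8(w=1)

step 1: add edge 0-2 (w=1); MST = {0-2(w=1)}
step 2: add edge 1-5 (w=1); MST = {0-2(w=1) 1-5(w=1)}
step 3: add edge 3-8 (w=1); MST = {0-2(w=1) 1-5(w=1) 3-8(w=1)}
step 4: add edge 2-4 (w=3); MST = {0-2(w=1) 1-5(w=1) 2-4(w=3) 3-8(w=1)}
step 5: add edge 2-6 (w=3); MST = {0-2(w=1) 1-5(w=1) 2-4(w=3) 2-6(w=3) 3-8(w=1)}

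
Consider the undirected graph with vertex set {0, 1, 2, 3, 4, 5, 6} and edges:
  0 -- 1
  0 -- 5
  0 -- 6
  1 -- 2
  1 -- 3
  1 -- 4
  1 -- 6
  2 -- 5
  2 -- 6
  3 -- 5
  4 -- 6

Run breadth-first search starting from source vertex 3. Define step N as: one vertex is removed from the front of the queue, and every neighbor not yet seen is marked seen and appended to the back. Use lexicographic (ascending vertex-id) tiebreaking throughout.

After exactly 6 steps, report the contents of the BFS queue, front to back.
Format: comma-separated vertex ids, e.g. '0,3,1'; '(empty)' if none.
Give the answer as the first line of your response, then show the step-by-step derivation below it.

6

step 1: dequeue 3; queue=[1,5]; order=3
step 2: dequeue 1; queue=[5,0,2,4,6]; order=3,1
step 3: dequeue 5; queue=[0,2,4,6]; order=3,1,5
step 4: dequeue 0; queue=[2,4,6]; order=3,1,5,0
step 5: dequeue 2; queue=[4,6]; order=3,1,5,0,2
step 6: dequeue 4; queue=[6]; order=3,1,5,0,2,4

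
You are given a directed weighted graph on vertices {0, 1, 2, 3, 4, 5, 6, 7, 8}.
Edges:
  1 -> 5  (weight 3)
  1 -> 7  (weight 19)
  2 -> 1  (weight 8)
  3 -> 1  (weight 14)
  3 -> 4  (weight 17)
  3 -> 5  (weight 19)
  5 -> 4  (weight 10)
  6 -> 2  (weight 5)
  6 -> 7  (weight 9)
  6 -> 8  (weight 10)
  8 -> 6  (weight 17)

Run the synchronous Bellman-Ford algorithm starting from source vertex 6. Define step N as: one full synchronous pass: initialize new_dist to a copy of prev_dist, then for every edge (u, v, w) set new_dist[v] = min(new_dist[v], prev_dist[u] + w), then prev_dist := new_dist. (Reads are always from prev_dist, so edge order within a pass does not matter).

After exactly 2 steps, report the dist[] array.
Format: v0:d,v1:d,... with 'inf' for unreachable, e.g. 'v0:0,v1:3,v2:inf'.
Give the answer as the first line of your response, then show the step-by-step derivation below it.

v0:inf,v1:13,v2:5,v3:inf,v4:inf,v5:inf,v6:0,v7:9,v8:10

step 1: dist = v0:inf,v1:inf,v2:5,v3:inf,v4:inf,v5:inf,v6:0,v7:9,v8:10
step 2: dist = v0:inf,v1:13,v2:5,v3:inf,v4:inf,v5:inf,v6:0,v7:9,v8:10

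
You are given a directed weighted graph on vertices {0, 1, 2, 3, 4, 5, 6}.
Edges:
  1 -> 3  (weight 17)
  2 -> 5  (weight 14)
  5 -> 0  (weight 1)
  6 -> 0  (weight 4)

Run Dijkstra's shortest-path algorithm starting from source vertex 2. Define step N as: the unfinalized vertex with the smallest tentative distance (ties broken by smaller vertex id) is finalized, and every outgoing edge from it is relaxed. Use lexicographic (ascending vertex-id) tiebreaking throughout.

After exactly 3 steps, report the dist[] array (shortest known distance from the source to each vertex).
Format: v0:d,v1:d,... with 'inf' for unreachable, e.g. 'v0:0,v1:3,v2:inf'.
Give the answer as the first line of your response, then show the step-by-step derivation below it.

v0:15,v1:inf,v2:0,v3:inf,v4:inf,v5:14,v6:inf

step 1: dist = v0:inf,v1:inf,v2:0,v3:inf,v4:inf,v5:14,v6:inf
step 2: dist = v0:15,v1:inf,v2:0,v3:inf,v4:inf,v5:14,v6:inf
step 3: dist = v0:15,v1:inf,v2:0,v3:inf,v4:inf,v5:14,v6:inf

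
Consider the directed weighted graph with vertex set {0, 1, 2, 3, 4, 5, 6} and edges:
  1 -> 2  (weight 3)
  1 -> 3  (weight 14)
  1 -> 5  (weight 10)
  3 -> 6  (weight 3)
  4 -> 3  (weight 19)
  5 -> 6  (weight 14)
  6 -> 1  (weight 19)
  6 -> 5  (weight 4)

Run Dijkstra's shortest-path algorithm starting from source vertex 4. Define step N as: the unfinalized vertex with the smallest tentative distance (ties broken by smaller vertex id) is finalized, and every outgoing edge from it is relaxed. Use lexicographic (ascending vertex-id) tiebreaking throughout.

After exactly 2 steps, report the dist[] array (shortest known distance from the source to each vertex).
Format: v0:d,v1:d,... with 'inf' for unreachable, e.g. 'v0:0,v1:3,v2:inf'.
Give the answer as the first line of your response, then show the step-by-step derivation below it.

v0:inf,v1:inf,v2:inf,v3:19,v4:0,v5:inf,v6:22

step 1: dist = v0:inf,v1:inf,v2:inf,v3:19,v4:0,v5:inf,v6:inf
step 2: dist = v0:inf,v1:inf,v2:inf,v3:19,v4:0,v5:inf,v6:22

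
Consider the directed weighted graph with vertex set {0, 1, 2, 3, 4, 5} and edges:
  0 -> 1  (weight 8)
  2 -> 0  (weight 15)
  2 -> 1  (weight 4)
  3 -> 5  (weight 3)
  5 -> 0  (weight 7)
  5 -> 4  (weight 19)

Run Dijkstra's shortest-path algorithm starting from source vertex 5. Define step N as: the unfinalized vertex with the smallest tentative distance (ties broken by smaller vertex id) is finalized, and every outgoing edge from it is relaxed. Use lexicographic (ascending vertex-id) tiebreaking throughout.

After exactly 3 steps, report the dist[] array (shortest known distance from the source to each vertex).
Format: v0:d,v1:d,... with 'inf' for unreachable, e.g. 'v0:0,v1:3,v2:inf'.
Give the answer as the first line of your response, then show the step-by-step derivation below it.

v0:7,v1:15,v2:inf,v3:inf,v4:19,v5:0

step 1: dist = v0:7,v1:inf,v2:inf,v3:inf,v4:19,v5:0
step 2: dist = v0:7,v1:15,v2:inf,v3:inf,v4:19,v5:0
step 3: dist = v0:7,v1:15,v2:inf,v3:inf,v4:19,v5:0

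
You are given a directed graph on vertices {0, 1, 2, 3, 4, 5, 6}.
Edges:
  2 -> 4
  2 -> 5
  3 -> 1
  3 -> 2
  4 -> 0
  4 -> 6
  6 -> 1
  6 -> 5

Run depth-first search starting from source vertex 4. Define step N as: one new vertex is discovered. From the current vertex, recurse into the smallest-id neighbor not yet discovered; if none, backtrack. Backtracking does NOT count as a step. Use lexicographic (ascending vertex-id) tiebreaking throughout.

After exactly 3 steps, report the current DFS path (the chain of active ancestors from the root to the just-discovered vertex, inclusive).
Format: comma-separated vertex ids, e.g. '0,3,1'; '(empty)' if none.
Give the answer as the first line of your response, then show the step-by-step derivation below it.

4,6

step 1: discover 4; path=4; order=4
step 2: discover 0; path=4>0; order=4,0
step 3: discover 6; path=4>6; order=4,0,6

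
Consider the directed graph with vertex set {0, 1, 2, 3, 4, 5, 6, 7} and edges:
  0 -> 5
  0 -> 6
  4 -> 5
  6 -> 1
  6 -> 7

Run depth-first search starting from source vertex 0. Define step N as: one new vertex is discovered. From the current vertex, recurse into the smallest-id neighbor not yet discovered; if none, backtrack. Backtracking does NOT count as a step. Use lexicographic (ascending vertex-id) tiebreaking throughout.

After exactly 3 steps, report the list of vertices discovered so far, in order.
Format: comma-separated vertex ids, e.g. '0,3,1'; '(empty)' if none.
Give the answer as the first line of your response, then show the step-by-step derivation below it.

0,5,6

step 1: discover 0; path=0; order=0
step 2: discover 5; path=0>5; order=0,5
step 3: discover 6; path=0>6; order=0,5,6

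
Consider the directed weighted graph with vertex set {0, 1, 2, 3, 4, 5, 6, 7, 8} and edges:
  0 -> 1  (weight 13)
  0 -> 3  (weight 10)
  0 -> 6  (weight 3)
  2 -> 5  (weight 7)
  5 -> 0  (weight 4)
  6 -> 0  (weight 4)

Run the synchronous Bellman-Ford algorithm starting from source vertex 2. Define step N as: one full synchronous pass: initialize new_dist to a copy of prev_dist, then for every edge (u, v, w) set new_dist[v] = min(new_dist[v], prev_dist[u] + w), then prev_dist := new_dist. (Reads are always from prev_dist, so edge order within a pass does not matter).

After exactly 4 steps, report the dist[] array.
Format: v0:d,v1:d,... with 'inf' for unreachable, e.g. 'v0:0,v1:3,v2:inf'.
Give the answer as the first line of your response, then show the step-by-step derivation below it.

v0:11,v1:24,v2:0,v3:21,v4:inf,v5:7,v6:14,v7:inf,v8:inf

step 1: dist = v0:inf,v1:inf,v2:0,v3:inf,v4:inf,v5:7,v6:inf,v7:inf,v8:inf
step 2: dist = v0:11,v1:inf,v2:0,v3:inf,v4:inf,v5:7,v6:inf,v7:inf,v8:inf
step 3: dist = v0:11,v1:24,v2:0,v3:21,v4:inf,v5:7,v6:14,v7:inf,v8:inf
step 4: dist = v0:11,v1:24,v2:0,v3:21,v4:inf,v5:7,v6:14,v7:inf,v8:inf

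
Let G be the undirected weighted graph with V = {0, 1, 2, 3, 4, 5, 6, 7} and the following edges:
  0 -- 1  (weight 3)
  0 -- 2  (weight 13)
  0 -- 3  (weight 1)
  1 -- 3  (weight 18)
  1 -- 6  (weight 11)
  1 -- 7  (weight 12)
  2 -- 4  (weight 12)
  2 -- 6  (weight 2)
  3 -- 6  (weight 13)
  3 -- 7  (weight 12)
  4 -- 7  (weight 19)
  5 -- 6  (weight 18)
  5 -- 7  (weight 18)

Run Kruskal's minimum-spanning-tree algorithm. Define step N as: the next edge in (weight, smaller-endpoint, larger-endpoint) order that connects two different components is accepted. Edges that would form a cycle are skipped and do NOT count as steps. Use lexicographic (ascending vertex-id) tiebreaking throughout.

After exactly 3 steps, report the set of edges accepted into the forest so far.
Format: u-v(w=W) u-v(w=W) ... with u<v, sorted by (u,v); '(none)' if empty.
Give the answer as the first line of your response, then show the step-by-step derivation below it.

0-1(w=3) 0-3(w=1) 2-6(w=2)

step 1: add edge 0-3 (w=1); MST = {0-3(w=1)}
step 2: add edge 2-6 (w=2); MST = {0-3(w=1) 2-6(w=2)}
step 3: add edge 0-1 (w=3); MST = {0-1(w=3) 0-3(w=1) 2-6(w=2)}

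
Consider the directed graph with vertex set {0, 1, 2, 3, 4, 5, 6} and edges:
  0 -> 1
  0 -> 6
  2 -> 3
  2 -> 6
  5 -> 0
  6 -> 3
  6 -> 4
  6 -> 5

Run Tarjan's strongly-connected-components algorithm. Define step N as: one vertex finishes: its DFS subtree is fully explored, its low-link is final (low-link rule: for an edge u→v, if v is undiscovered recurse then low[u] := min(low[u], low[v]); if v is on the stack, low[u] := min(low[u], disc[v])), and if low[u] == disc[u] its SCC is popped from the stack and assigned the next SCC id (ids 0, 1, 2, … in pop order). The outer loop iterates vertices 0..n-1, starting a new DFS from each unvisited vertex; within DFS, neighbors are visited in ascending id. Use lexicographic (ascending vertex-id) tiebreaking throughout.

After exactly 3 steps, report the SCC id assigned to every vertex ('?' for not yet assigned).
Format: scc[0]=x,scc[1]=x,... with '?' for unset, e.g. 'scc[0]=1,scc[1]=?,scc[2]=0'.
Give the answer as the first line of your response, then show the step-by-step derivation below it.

scc[0]=?,scc[1]=0,scc[2]=?,scc[3]=1,scc[4]=2,scc[5]=?,scc[6]=?

step 1: low=(low[0]=0,low[1]=1,low[2]=?,low[3]=?,low[4]=?,low[5]=?,low[6]=?); scc=(scc[0]=?,scc[1]=0,scc[2]=?,scc[3]=?,scc[4]=?,scc[5]=?,scc[6]=?)
step 2: low=(low[0]=0,low[1]=1,low[2]=?,low[3]=3,low[4]=?,low[5]=?,low[6]=2); scc=(scc[0]=?,scc[1]=0,scc[2]=?,scc[3]=1,scc[4]=?,scc[5]=?,scc[6]=?)
step 3: low=(low[0]=0,low[1]=1,low[2]=?,low[3]=3,low[4]=4,low[5]=?,low[6]=2); scc=(scc[0]=?,scc[1]=0,scc[2]=?,scc[3]=1,scc[4]=2,scc[5]=?,scc[6]=?)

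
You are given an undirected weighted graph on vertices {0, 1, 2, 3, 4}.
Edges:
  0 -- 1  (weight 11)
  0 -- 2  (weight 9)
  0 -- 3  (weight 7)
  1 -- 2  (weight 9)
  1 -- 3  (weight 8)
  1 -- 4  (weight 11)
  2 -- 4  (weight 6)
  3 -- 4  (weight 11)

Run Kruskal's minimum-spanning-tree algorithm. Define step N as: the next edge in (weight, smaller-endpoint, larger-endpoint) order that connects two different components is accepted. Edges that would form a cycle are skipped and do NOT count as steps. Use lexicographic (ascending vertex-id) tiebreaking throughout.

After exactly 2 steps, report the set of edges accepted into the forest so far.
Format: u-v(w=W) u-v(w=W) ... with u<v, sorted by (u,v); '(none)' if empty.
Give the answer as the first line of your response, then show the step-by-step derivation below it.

0-3(w=7) 2-4(w=6)

step 1: add edge 2-4 (w=6); MST = {2-4(w=6)}
step 2: add edge 0-3 (w=7); MST = {0-3(w=7) 2-4(w=6)}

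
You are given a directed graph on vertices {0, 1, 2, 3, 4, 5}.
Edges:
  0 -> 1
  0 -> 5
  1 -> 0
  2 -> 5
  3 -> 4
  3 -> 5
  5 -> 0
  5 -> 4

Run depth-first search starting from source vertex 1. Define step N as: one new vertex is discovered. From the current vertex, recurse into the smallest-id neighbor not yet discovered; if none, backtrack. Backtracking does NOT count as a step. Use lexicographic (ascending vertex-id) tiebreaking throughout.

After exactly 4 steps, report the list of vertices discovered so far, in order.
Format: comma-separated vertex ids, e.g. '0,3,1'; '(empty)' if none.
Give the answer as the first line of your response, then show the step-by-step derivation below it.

1,0,5,4

step 1: discover 1; path=1; order=1
step 2: discover 0; path=1>0; order=1,0
step 3: discover 5; path=1>0>5; order=1,0,5
step 4: discover 4; path=1>0>5>4; order=1,0,5,4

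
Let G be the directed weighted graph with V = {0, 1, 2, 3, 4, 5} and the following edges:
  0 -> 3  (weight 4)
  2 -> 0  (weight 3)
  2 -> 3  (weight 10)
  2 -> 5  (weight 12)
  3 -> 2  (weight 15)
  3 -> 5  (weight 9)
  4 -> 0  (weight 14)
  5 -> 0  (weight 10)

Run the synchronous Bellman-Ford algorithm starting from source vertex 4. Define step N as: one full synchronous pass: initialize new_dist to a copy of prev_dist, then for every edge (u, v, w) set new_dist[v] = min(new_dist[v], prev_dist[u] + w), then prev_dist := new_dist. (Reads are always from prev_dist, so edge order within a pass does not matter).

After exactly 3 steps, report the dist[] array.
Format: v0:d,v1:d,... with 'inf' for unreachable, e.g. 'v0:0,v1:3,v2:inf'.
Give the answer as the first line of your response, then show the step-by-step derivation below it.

v0:14,v1:inf,v2:33,v3:18,v4:0,v5:27

step 1: dist = v0:14,v1:inf,v2:inf,v3:inf,v4:0,v5:inf
step 2: dist = v0:14,v1:inf,v2:inf,v3:18,v4:0,v5:inf
step 3: dist = v0:14,v1:inf,v2:33,v3:18,v4:0,v5:27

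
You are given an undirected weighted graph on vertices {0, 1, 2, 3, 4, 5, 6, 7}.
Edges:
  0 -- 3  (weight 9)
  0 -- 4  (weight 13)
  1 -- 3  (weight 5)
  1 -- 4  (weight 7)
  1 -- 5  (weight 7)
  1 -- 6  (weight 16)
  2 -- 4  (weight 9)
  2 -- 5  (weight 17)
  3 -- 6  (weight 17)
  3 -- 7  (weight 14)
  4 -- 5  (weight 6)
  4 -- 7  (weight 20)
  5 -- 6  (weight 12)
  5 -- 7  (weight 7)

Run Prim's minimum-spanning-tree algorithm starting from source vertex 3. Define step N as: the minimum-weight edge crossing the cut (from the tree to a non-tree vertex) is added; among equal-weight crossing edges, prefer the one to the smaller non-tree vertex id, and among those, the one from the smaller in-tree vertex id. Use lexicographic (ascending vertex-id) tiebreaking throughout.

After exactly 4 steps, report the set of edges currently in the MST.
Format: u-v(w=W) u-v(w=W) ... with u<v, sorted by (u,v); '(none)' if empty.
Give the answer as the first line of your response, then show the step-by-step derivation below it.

1-3(w=5) 1-4(w=7) 4-5(w=6) 5-7(w=7)

step 1: add edge 1-3 (w=5); MST = {1-3(w=5)}
step 2: add edge 1-4 (w=7); MST = {1-3(w=5) 1-4(w=7)}
step 3: add edge 4-5 (w=6); MST = {1-3(w=5) 1-4(w=7) 4-5(w=6)}
step 4: add edge 5-7 (w=7); MST = {1-3(w=5) 1-4(w=7) 4-5(w=6) 5-7(w=7)}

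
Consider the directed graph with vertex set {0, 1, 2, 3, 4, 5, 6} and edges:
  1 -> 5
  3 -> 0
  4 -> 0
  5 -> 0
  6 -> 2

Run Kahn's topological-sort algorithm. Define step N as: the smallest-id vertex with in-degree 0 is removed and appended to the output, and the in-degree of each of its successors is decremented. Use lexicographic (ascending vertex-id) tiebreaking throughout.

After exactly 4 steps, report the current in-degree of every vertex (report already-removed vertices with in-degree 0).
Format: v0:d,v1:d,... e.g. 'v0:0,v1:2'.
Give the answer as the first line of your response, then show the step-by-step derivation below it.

v0:0,v1:0,v2:1,v3:0,v4:0,v5:0,v6:0

step 1: output 1; order=[1]; indeg=(3,0,1,0,0,0,0)
step 2: output 3; order=[1,3]; indeg=(2,0,1,0,0,0,0)
step 3: output 4; order=[1,3,4]; indeg=(1,0,1,0,0,0,0)
step 4: output 5; order=[1,3,4,5]; indeg=(0,0,1,0,0,0,0)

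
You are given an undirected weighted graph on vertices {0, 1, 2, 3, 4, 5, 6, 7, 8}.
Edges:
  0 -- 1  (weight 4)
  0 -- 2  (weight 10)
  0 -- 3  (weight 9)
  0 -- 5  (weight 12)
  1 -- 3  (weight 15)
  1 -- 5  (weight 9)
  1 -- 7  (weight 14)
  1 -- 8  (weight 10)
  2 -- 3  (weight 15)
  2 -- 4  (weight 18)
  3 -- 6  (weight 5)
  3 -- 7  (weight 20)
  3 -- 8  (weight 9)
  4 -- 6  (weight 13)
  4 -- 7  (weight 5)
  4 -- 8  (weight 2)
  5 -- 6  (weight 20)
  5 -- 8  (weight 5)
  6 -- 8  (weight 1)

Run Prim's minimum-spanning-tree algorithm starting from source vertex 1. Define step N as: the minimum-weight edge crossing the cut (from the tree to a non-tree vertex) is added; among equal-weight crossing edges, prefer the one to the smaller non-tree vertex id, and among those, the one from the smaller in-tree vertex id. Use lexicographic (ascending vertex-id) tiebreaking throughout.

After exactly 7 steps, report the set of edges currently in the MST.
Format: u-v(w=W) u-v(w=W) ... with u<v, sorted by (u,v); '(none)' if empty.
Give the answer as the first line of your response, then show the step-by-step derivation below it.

0-1(w=4) 0-3(w=9) 3-6(w=5) 4-7(w=5) 4-8(w=2) 5-8(w=5) 6-8(w=1)

step 1: add edge 0-1 (w=4); MST = {0-1(w=4)}
step 2: add edge 0-3 (w=9); MST = {0-1(w=4) 0-3(w=9)}
step 3: add edge 3-6 (w=5); MST = {0-1(w=4) 0-3(w=9) 3-6(w=5)}
step 4: add edge 6-8 (w=1); MST = {0-1(w=4) 0-3(w=9) 3-6(w=5) 6-8(w=1)}
step 5: add edge 4-8 (w=2); MST = {0-1(w=4) 0-3(w=9) 3-6(w=5) 4-8(w=2) 6-8(w=1)}
step 6: add edge 5-8 (w=5); MST = {0-1(w=4) 0-3(w=9) 3-6(w=5) 4-8(w=2) 5-8(w=5) 6-8(w=1)}
step 7: add edge 4-7 (w=5); MST = {0-1(w=4) 0-3(w=9) 3-6(w=5) 4-7(w=5) 4-8(w=2) 5-8(w=5) 6-8(w=1)}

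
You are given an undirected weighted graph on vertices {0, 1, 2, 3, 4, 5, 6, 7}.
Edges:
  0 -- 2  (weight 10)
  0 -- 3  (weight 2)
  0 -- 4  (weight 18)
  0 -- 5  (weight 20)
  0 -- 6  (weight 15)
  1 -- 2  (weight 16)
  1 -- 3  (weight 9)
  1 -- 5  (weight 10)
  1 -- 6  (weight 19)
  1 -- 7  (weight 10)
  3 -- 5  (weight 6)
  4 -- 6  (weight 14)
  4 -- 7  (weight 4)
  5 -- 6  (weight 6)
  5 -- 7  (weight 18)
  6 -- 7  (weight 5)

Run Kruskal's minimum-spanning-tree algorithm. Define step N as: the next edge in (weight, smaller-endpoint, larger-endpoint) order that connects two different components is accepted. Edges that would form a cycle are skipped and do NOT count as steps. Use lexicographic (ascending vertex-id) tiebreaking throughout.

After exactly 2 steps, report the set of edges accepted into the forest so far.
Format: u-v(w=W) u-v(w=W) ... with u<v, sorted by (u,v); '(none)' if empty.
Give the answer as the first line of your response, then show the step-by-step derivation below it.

0-3(w=2) 4-7(w=4)

step 1: add edge 0-3 (w=2); MST = {0-3(w=2)}
step 2: add edge 4-7 (w=4); MST = {0-3(w=2) 4-7(w=4)}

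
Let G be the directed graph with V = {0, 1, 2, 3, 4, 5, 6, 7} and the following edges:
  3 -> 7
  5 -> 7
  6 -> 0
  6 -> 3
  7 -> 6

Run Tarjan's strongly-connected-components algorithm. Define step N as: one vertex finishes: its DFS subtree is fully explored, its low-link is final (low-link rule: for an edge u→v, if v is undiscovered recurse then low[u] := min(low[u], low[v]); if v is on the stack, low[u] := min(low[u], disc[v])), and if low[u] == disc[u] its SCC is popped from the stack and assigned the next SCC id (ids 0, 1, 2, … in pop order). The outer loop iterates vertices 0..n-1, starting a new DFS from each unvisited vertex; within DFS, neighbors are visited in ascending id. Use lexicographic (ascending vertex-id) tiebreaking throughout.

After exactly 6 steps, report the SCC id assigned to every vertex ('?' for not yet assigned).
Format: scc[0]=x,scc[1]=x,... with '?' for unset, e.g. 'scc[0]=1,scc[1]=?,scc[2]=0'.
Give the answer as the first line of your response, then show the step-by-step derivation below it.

scc[0]=0,scc[1]=1,scc[2]=2,scc[3]=3,scc[4]=?,scc[5]=?,scc[6]=3,scc[7]=3

step 1: low=(low[0]=0,low[1]=?,low[2]=?,low[3]=?,low[4]=?,low[5]=?,low[6]=?,low[7]=?); scc=(scc[0]=0,scc[1]=?,scc[2]=?,scc[3]=?,scc[4]=?,scc[5]=?,scc[6]=?,scc[7]=?)
step 2: low=(low[0]=0,low[1]=1,low[2]=?,low[3]=?,low[4]=?,low[5]=?,low[6]=?,low[7]=?); scc=(scc[0]=0,scc[1]=1,scc[2]=?,scc[3]=?,scc[4]=?,scc[5]=?,scc[6]=?,scc[7]=?)
step 3: low=(low[0]=0,low[1]=1,low[2]=2,low[3]=?,low[4]=?,low[5]=?,low[6]=?,low[7]=?); scc=(scc[0]=0,scc[1]=1,scc[2]=2,scc[3]=?,scc[4]=?,scc[5]=?,scc[6]=?,scc[7]=?)
step 4: low=(low[0]=0,low[1]=1,low[2]=2,low[3]=3,low[4]=?,low[5]=?,low[6]=3,low[7]=4); scc=(scc[0]=0,scc[1]=1,scc[2]=2,scc[3]=?,scc[4]=?,scc[5]=?,scc[6]=?,scc[7]=?)
step 5: low=(low[0]=0,low[1]=1,low[2]=2,low[3]=3,low[4]=?,low[5]=?,low[6]=3,low[7]=3); scc=(scc[0]=0,scc[1]=1,scc[2]=2,scc[3]=?,scc[4]=?,scc[5]=?,scc[6]=?,scc[7]=?)
step 6: low=(low[0]=0,low[1]=1,low[2]=2,low[3]=3,low[4]=?,low[5]=?,low[6]=3,low[7]=3); scc=(scc[0]=0,scc[1]=1,scc[2]=2,scc[3]=3,scc[4]=?,scc[5]=?,scc[6]=3,scc[7]=3)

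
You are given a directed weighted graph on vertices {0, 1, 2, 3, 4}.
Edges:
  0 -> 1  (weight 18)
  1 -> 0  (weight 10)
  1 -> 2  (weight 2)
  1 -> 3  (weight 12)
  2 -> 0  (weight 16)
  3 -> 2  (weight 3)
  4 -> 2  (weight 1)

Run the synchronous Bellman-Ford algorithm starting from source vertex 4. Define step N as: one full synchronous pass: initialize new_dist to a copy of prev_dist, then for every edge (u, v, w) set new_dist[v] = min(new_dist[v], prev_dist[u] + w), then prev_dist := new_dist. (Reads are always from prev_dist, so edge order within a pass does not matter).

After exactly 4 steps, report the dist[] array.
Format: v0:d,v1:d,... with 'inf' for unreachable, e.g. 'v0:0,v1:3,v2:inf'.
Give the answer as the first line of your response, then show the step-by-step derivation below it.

v0:17,v1:35,v2:1,v3:47,v4:0

step 1: dist = v0:inf,v1:inf,v2:1,v3:inf,v4:0
step 2: dist = v0:17,v1:inf,v2:1,v3:inf,v4:0
step 3: dist = v0:17,v1:35,v2:1,v3:inf,v4:0
step 4: dist = v0:17,v1:35,v2:1,v3:47,v4:0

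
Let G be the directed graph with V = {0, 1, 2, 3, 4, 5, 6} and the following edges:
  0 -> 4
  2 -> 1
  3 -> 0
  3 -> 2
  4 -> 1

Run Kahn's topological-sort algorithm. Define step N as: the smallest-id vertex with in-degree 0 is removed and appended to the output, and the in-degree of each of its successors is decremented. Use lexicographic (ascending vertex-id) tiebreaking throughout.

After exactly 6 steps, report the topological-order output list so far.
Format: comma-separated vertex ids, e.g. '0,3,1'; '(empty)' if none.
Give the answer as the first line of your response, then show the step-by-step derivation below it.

3,0,2,4,1,5

step 1: output 3; order=[3]; indeg=(0,2,0,0,1,0,0)
step 2: output 0; order=[3,0]; indeg=(0,2,0,0,0,0,0)
step 3: output 2; order=[3,0,2]; indeg=(0,1,0,0,0,0,0)
step 4: output 4; order=[3,0,2,4]; indeg=(0,0,0,0,0,0,0)
step 5: output 1; order=[3,0,2,4,1]; indeg=(0,0,0,0,0,0,0)
step 6: output 5; order=[3,0,2,4,1,5]; indeg=(0,0,0,0,0,0,0)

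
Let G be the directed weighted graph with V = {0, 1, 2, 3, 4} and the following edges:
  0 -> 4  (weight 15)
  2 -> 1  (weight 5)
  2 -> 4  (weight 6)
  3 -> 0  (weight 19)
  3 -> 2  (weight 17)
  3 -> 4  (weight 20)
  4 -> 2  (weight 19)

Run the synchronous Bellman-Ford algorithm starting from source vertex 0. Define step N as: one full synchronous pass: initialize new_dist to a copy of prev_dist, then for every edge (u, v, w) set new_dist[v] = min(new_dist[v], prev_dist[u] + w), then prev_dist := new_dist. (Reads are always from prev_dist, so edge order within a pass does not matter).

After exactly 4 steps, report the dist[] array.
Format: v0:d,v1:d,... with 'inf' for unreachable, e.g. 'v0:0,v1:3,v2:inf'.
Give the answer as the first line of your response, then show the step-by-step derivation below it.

v0:0,v1:39,v2:34,v3:inf,v4:15

step 1: dist = v0:0,v1:inf,v2:inf,v3:inf,v4:15
step 2: dist = v0:0,v1:inf,v2:34,v3:inf,v4:15
step 3: dist = v0:0,v1:39,v2:34,v3:inf,v4:15
step 4: dist = v0:0,v1:39,v2:34,v3:inf,v4:15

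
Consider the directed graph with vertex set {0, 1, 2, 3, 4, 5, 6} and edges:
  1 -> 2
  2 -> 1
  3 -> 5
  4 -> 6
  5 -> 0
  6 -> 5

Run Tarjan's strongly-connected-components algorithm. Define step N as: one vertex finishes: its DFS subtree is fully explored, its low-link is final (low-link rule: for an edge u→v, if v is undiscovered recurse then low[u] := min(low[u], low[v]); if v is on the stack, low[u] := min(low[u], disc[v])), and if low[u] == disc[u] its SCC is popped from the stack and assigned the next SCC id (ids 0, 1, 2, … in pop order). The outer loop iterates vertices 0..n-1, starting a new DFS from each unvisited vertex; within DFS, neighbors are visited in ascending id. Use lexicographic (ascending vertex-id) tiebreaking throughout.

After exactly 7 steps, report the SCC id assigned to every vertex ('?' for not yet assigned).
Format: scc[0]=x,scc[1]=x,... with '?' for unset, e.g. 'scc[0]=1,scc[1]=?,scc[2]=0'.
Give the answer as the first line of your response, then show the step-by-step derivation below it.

scc[0]=0,scc[1]=1,scc[2]=1,scc[3]=3,scc[4]=5,scc[5]=2,scc[6]=4

step 1: low=(low[0]=0,low[1]=?,low[2]=?,low[3]=?,low[4]=?,low[5]=?,low[6]=?); scc=(scc[0]=0,scc[1]=?,scc[2]=?,scc[3]=?,scc[4]=?,scc[5]=?,scc[6]=?)
step 2: low=(low[0]=0,low[1]=1,low[2]=1,low[3]=?,low[4]=?,low[5]=?,low[6]=?); scc=(scc[0]=0,scc[1]=?,scc[2]=?,scc[3]=?,scc[4]=?,scc[5]=?,scc[6]=?)
step 3: low=(low[0]=0,low[1]=1,low[2]=1,low[3]=?,low[4]=?,low[5]=?,low[6]=?); scc=(scc[0]=0,scc[1]=1,scc[2]=1,scc[3]=?,scc[4]=?,scc[5]=?,scc[6]=?)
step 4: low=(low[0]=0,low[1]=1,low[2]=1,low[3]=3,low[4]=?,low[5]=4,low[6]=?); scc=(scc[0]=0,scc[1]=1,scc[2]=1,scc[3]=?,scc[4]=?,scc[5]=2,scc[6]=?)
step 5: low=(low[0]=0,low[1]=1,low[2]=1,low[3]=3,low[4]=?,low[5]=4,low[6]=?); scc=(scc[0]=0,scc[1]=1,scc[2]=1,scc[3]=3,scc[4]=?,scc[5]=2,scc[6]=?)
step 6: low=(low[0]=0,low[1]=1,low[2]=1,low[3]=3,low[4]=5,low[5]=4,low[6]=6); scc=(scc[0]=0,scc[1]=1,scc[2]=1,scc[3]=3,scc[4]=?,scc[5]=2,scc[6]=4)
step 7: low=(low[0]=0,low[1]=1,low[2]=1,low[3]=3,low[4]=5,low[5]=4,low[6]=6); scc=(scc[0]=0,scc[1]=1,scc[2]=1,scc[3]=3,scc[4]=5,scc[5]=2,scc[6]=4)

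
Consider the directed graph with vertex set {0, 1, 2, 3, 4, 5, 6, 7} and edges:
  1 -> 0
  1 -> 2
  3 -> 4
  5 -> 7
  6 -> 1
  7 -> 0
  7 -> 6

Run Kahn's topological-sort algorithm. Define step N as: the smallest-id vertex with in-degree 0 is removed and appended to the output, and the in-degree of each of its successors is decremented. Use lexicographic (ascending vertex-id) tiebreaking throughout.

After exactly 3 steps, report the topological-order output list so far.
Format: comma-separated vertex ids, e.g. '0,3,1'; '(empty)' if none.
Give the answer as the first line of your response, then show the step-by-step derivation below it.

3,4,5

step 1: output 3; order=[3]; indeg=(2,1,1,0,0,0,1,1)
step 2: output 4; order=[3,4]; indeg=(2,1,1,0,0,0,1,1)
step 3: output 5; order=[3,4,5]; indeg=(2,1,1,0,0,0,1,0)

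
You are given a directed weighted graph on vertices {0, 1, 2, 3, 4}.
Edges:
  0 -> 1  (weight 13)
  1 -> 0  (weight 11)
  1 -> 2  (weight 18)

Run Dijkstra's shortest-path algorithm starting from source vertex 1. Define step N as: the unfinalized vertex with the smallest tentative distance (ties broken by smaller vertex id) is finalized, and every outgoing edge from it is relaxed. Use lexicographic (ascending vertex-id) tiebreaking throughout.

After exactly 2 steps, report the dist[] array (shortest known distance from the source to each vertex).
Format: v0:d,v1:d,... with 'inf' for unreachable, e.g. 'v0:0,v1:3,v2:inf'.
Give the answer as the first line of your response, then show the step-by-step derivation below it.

v0:11,v1:0,v2:18,v3:inf,v4:inf

step 1: dist = v0:11,v1:0,v2:18,v3:inf,v4:inf
step 2: dist = v0:11,v1:0,v2:18,v3:inf,v4:inf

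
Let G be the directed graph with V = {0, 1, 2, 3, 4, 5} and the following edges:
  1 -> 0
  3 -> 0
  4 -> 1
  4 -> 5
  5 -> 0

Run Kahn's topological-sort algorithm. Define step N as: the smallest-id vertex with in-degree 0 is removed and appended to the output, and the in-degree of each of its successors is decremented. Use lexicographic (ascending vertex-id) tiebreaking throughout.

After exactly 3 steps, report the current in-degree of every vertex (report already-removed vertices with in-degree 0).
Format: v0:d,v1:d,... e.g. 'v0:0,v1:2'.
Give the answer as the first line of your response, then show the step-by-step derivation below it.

v0:2,v1:0,v2:0,v3:0,v4:0,v5:0

step 1: output 2; order=[2]; indeg=(3,1,0,0,0,1)
step 2: output 3; order=[2,3]; indeg=(2,1,0,0,0,1)
step 3: output 4; order=[2,3,4]; indeg=(2,0,0,0,0,0)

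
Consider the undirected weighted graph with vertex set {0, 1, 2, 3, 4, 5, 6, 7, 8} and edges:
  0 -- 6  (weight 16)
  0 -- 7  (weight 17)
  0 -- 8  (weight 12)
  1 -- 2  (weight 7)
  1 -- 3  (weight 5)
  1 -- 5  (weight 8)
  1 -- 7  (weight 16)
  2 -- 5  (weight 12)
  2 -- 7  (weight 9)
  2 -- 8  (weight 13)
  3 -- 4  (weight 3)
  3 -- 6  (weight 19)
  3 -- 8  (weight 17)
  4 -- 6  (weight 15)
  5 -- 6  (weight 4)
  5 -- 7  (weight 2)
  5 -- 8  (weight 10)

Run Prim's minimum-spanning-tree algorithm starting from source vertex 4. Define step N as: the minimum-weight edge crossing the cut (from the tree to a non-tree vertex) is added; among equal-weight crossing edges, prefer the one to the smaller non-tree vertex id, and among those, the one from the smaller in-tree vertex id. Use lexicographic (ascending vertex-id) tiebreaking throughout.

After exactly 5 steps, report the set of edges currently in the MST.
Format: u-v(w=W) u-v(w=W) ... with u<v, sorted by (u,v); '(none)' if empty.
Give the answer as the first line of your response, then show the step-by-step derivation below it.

1-2(w=7) 1-3(w=5) 1-5(w=8) 3-4(w=3) 5-7(w=2)

step 1: add edge 3-4 (w=3); MST = {3-4(w=3)}
step 2: add edge 1-3 (w=5); MST = {1-3(w=5) 3-4(w=3)}
step 3: add edge 1-2 (w=7); MST = {1-2(w=7) 1-3(w=5) 3-4(w=3)}
step 4: add edge 1-5 (w=8); MST = {1-2(w=7) 1-3(w=5) 1-5(w=8) 3-4(w=3)}
step 5: add edge 5-7 (w=2); MST = {1-2(w=7) 1-3(w=5) 1-5(w=8) 3-4(w=3) 5-7(w=2)}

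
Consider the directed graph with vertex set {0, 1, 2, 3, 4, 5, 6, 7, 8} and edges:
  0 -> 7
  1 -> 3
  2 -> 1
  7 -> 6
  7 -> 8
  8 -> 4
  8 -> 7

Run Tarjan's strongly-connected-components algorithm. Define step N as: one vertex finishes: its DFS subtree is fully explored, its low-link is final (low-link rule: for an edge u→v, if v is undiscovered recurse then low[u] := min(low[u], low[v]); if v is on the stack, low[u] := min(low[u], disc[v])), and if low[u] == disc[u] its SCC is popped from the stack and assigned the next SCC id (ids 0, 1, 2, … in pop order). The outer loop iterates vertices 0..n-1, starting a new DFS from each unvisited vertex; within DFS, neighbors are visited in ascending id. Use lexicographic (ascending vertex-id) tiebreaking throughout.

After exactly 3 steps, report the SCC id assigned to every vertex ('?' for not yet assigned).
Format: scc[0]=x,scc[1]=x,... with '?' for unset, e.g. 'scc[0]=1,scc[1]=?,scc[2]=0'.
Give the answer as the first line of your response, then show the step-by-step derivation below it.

scc[0]=?,scc[1]=?,scc[2]=?,scc[3]=?,scc[4]=1,scc[5]=?,scc[6]=0,scc[7]=?,scc[8]=?

step 1: low=(low[0]=0,low[1]=?,low[2]=?,low[3]=?,low[4]=?,low[5]=?,low[6]=2,low[7]=1,low[8]=?); scc=(scc[0]=?,scc[1]=?,scc[2]=?,scc[3]=?,scc[4]=?,scc[5]=?,scc[6]=0,scc[7]=?,scc[8]=?)
step 2: low=(low[0]=0,low[1]=?,low[2]=?,low[3]=?,low[4]=4,low[5]=?,low[6]=2,low[7]=1,low[8]=3); scc=(scc[0]=?,scc[1]=?,scc[2]=?,scc[3]=?,scc[4]=1,scc[5]=?,scc[6]=0,scc[7]=?,scc[8]=?)
step 3: low=(low[0]=0,low[1]=?,low[2]=?,low[3]=?,low[4]=4,low[5]=?,low[6]=2,low[7]=1,low[8]=1); scc=(scc[0]=?,scc[1]=?,scc[2]=?,scc[3]=?,scc[4]=1,scc[5]=?,scc[6]=0,scc[7]=?,scc[8]=?)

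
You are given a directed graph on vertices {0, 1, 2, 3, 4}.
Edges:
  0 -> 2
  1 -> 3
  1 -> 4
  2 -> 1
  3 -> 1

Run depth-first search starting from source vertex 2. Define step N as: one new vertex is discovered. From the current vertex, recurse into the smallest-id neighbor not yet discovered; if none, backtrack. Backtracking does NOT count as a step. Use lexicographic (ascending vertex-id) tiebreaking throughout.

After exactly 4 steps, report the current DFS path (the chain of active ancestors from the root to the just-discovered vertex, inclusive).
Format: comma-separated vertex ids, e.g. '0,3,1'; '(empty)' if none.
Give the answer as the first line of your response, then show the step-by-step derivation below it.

2,1,4

step 1: discover 2; path=2; order=2
step 2: discover 1; path=2>1; order=2,1
step 3: discover 3; path=2>1>3; order=2,1,3
step 4: discover 4; path=2>1>4; order=2,1,3,4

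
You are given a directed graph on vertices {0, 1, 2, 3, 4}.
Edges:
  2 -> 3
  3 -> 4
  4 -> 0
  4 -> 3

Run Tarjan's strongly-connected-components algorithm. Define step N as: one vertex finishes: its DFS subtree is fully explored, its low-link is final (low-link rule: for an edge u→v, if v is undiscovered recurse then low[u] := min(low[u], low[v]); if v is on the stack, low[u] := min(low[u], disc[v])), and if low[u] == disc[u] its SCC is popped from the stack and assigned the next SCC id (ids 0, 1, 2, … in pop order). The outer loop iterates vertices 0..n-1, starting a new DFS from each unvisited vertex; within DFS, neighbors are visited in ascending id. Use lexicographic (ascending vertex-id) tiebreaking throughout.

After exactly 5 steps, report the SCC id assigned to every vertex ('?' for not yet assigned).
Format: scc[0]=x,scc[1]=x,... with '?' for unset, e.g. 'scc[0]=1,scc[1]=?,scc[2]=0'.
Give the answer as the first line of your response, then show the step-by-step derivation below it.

scc[0]=0,scc[1]=1,scc[2]=3,scc[3]=2,scc[4]=2

step 1: low=(low[0]=0,low[1]=?,low[2]=?,low[3]=?,low[4]=?); scc=(scc[0]=0,scc[1]=?,scc[2]=?,scc[3]=?,scc[4]=?)
step 2: low=(low[0]=0,low[1]=1,low[2]=?,low[3]=?,low[4]=?); scc=(scc[0]=0,scc[1]=1,scc[2]=?,scc[3]=?,scc[4]=?)
step 3: low=(low[0]=0,low[1]=1,low[2]=2,low[3]=3,low[4]=3); scc=(scc[0]=0,scc[1]=1,scc[2]=?,scc[3]=?,scc[4]=?)
step 4: low=(low[0]=0,low[1]=1,low[2]=2,low[3]=3,low[4]=3); scc=(scc[0]=0,scc[1]=1,scc[2]=?,scc[3]=2,scc[4]=2)
step 5: low=(low[0]=0,low[1]=1,low[2]=2,low[3]=3,low[4]=3); scc=(scc[0]=0,scc[1]=1,scc[2]=3,scc[3]=2,scc[4]=2)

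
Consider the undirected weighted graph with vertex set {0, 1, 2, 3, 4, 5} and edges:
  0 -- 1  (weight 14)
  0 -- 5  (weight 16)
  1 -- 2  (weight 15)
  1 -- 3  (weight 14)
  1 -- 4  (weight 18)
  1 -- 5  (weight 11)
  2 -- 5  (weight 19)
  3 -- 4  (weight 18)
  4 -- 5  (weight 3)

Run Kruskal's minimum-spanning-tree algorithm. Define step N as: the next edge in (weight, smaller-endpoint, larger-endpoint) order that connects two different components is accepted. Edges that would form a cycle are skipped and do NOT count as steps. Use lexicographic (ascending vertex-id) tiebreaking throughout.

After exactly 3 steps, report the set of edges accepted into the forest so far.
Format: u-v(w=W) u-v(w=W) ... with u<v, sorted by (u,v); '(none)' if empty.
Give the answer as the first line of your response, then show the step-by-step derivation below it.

0-1(w=14) 1-5(w=11) 4-5(w=3)

step 1: add edge 4-5 (w=3); MST = {4-5(w=3)}
step 2: add edge 1-5 (w=11); MST = {1-5(w=11) 4-5(w=3)}
step 3: add edge 0-1 (w=14); MST = {0-1(w=14) 1-5(w=11) 4-5(w=3)}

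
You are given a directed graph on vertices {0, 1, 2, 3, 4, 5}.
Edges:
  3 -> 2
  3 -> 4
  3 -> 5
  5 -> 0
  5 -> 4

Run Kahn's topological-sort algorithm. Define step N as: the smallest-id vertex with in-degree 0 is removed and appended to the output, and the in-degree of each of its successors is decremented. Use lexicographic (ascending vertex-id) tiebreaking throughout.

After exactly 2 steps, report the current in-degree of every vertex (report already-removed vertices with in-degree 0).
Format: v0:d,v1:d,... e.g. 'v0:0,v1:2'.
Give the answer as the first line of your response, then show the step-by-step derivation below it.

v0:1,v1:0,v2:0,v3:0,v4:1,v5:0

step 1: output 1; order=[1]; indeg=(1,0,1,0,2,1)
step 2: output 3; order=[1,3]; indeg=(1,0,0,0,1,0)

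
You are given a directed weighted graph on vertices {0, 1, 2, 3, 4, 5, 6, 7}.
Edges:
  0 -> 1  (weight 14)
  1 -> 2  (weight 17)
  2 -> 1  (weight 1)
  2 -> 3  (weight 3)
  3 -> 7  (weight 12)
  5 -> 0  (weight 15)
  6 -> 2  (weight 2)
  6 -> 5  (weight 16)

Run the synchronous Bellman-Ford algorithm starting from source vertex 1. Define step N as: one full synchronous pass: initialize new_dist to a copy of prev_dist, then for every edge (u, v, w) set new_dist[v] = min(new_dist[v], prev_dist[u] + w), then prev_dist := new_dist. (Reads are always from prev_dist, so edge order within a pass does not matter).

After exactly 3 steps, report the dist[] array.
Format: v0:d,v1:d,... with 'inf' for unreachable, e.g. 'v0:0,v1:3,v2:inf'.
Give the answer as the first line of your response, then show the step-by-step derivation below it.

v0:inf,v1:0,v2:17,v3:20,v4:inf,v5:inf,v6:inf,v7:32

step 1: dist = v0:inf,v1:0,v2:17,v3:inf,v4:inf,v5:inf,v6:inf,v7:inf
step 2: dist = v0:inf,v1:0,v2:17,v3:20,v4:inf,v5:inf,v6:inf,v7:inf
step 3: dist = v0:inf,v1:0,v2:17,v3:20,v4:inf,v5:inf,v6:inf,v7:32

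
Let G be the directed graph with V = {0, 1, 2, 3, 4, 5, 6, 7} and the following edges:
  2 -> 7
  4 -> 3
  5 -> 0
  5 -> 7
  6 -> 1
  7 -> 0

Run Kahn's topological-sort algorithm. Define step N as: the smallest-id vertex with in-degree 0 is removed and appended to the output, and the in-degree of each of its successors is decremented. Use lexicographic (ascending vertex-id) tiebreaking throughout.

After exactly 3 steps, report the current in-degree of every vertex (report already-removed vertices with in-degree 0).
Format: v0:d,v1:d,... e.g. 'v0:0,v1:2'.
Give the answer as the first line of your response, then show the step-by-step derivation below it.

v0:2,v1:1,v2:0,v3:0,v4:0,v5:0,v6:0,v7:1

step 1: output 2; order=[2]; indeg=(2,1,0,1,0,0,0,1)
step 2: output 4; order=[2,4]; indeg=(2,1,0,0,0,0,0,1)
step 3: output 3; order=[2,4,3]; indeg=(2,1,0,0,0,0,0,1)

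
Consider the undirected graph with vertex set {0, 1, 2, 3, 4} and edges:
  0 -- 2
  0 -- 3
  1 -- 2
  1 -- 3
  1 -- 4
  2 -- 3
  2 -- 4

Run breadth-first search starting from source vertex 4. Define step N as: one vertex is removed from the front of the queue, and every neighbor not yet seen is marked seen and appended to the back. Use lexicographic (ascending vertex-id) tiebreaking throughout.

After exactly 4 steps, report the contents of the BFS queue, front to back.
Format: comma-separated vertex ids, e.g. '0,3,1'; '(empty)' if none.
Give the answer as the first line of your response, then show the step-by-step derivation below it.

0

step 1: dequeue 4; queue=[1,2]; order=4
step 2: dequeue 1; queue=[2,3]; order=4,1
step 3: dequeue 2; queue=[3,0]; order=4,1,2
step 4: dequeue 3; queue=[0]; order=4,1,2,3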